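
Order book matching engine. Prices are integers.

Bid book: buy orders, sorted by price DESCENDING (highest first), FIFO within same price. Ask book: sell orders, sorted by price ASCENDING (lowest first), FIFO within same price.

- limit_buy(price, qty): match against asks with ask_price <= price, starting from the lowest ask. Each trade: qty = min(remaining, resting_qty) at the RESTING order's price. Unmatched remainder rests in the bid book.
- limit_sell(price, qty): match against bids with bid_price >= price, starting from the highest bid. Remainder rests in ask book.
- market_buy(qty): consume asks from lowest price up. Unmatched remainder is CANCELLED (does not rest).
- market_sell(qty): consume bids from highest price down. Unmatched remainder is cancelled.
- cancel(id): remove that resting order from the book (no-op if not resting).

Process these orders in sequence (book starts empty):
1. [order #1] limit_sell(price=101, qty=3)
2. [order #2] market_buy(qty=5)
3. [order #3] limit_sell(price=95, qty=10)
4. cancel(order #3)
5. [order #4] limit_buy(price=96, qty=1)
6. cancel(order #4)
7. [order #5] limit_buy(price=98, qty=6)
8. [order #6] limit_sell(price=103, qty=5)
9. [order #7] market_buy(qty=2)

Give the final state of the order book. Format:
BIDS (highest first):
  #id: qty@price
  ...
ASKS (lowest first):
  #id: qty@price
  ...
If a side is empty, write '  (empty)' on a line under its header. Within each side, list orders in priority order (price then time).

After op 1 [order #1] limit_sell(price=101, qty=3): fills=none; bids=[-] asks=[#1:3@101]
After op 2 [order #2] market_buy(qty=5): fills=#2x#1:3@101; bids=[-] asks=[-]
After op 3 [order #3] limit_sell(price=95, qty=10): fills=none; bids=[-] asks=[#3:10@95]
After op 4 cancel(order #3): fills=none; bids=[-] asks=[-]
After op 5 [order #4] limit_buy(price=96, qty=1): fills=none; bids=[#4:1@96] asks=[-]
After op 6 cancel(order #4): fills=none; bids=[-] asks=[-]
After op 7 [order #5] limit_buy(price=98, qty=6): fills=none; bids=[#5:6@98] asks=[-]
After op 8 [order #6] limit_sell(price=103, qty=5): fills=none; bids=[#5:6@98] asks=[#6:5@103]
After op 9 [order #7] market_buy(qty=2): fills=#7x#6:2@103; bids=[#5:6@98] asks=[#6:3@103]

Answer: BIDS (highest first):
  #5: 6@98
ASKS (lowest first):
  #6: 3@103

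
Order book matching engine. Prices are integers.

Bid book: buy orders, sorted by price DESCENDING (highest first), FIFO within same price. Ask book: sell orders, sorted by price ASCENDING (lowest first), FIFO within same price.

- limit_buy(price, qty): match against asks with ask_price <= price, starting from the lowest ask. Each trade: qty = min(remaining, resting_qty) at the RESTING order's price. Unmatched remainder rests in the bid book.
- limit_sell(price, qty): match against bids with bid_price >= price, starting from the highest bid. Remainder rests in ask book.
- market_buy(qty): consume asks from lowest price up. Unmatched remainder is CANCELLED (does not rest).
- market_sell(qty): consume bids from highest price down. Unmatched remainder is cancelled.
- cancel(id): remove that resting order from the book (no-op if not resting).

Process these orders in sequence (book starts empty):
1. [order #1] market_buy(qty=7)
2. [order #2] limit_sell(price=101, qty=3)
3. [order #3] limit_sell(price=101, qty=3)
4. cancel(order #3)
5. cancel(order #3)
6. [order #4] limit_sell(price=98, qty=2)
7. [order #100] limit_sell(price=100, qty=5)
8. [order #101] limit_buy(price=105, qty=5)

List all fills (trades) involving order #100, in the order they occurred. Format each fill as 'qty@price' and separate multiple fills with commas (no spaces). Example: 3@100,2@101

After op 1 [order #1] market_buy(qty=7): fills=none; bids=[-] asks=[-]
After op 2 [order #2] limit_sell(price=101, qty=3): fills=none; bids=[-] asks=[#2:3@101]
After op 3 [order #3] limit_sell(price=101, qty=3): fills=none; bids=[-] asks=[#2:3@101 #3:3@101]
After op 4 cancel(order #3): fills=none; bids=[-] asks=[#2:3@101]
After op 5 cancel(order #3): fills=none; bids=[-] asks=[#2:3@101]
After op 6 [order #4] limit_sell(price=98, qty=2): fills=none; bids=[-] asks=[#4:2@98 #2:3@101]
After op 7 [order #100] limit_sell(price=100, qty=5): fills=none; bids=[-] asks=[#4:2@98 #100:5@100 #2:3@101]
After op 8 [order #101] limit_buy(price=105, qty=5): fills=#101x#4:2@98 #101x#100:3@100; bids=[-] asks=[#100:2@100 #2:3@101]

Answer: 3@100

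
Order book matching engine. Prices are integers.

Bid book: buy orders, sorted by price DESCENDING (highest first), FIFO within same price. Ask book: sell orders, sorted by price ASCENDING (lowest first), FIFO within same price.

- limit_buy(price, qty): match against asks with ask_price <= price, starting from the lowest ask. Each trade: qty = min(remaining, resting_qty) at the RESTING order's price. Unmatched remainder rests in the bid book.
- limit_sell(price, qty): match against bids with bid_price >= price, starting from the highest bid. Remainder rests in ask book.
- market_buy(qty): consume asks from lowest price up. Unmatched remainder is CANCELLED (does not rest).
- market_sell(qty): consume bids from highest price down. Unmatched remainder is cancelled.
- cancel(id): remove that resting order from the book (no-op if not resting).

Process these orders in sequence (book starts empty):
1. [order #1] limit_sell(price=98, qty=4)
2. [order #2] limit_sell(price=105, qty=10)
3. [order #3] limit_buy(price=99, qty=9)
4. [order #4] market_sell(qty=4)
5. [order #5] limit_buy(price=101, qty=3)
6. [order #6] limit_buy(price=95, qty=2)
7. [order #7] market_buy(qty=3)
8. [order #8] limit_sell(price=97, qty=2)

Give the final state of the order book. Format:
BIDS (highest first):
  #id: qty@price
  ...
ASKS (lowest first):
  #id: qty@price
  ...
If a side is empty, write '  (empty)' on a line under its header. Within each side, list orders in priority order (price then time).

Answer: BIDS (highest first):
  #5: 1@101
  #3: 1@99
  #6: 2@95
ASKS (lowest first):
  #2: 7@105

Derivation:
After op 1 [order #1] limit_sell(price=98, qty=4): fills=none; bids=[-] asks=[#1:4@98]
After op 2 [order #2] limit_sell(price=105, qty=10): fills=none; bids=[-] asks=[#1:4@98 #2:10@105]
After op 3 [order #3] limit_buy(price=99, qty=9): fills=#3x#1:4@98; bids=[#3:5@99] asks=[#2:10@105]
After op 4 [order #4] market_sell(qty=4): fills=#3x#4:4@99; bids=[#3:1@99] asks=[#2:10@105]
After op 5 [order #5] limit_buy(price=101, qty=3): fills=none; bids=[#5:3@101 #3:1@99] asks=[#2:10@105]
After op 6 [order #6] limit_buy(price=95, qty=2): fills=none; bids=[#5:3@101 #3:1@99 #6:2@95] asks=[#2:10@105]
After op 7 [order #7] market_buy(qty=3): fills=#7x#2:3@105; bids=[#5:3@101 #3:1@99 #6:2@95] asks=[#2:7@105]
After op 8 [order #8] limit_sell(price=97, qty=2): fills=#5x#8:2@101; bids=[#5:1@101 #3:1@99 #6:2@95] asks=[#2:7@105]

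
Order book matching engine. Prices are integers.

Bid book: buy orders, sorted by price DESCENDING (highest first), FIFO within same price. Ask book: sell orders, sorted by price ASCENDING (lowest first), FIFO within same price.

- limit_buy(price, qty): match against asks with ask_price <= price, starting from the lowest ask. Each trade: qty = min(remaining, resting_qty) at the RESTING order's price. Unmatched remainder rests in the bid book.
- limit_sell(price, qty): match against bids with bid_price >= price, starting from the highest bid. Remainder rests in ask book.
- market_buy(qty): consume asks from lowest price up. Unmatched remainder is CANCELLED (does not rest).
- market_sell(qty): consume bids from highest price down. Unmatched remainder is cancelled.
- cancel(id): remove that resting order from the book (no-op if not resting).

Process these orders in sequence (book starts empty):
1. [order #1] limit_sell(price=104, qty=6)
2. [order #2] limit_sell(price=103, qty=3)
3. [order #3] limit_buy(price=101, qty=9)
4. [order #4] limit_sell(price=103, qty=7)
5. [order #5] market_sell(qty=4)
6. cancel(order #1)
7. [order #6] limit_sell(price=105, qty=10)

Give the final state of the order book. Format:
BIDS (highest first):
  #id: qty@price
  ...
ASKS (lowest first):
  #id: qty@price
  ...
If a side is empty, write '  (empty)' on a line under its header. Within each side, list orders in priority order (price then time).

Answer: BIDS (highest first):
  #3: 5@101
ASKS (lowest first):
  #2: 3@103
  #4: 7@103
  #6: 10@105

Derivation:
After op 1 [order #1] limit_sell(price=104, qty=6): fills=none; bids=[-] asks=[#1:6@104]
After op 2 [order #2] limit_sell(price=103, qty=3): fills=none; bids=[-] asks=[#2:3@103 #1:6@104]
After op 3 [order #3] limit_buy(price=101, qty=9): fills=none; bids=[#3:9@101] asks=[#2:3@103 #1:6@104]
After op 4 [order #4] limit_sell(price=103, qty=7): fills=none; bids=[#3:9@101] asks=[#2:3@103 #4:7@103 #1:6@104]
After op 5 [order #5] market_sell(qty=4): fills=#3x#5:4@101; bids=[#3:5@101] asks=[#2:3@103 #4:7@103 #1:6@104]
After op 6 cancel(order #1): fills=none; bids=[#3:5@101] asks=[#2:3@103 #4:7@103]
After op 7 [order #6] limit_sell(price=105, qty=10): fills=none; bids=[#3:5@101] asks=[#2:3@103 #4:7@103 #6:10@105]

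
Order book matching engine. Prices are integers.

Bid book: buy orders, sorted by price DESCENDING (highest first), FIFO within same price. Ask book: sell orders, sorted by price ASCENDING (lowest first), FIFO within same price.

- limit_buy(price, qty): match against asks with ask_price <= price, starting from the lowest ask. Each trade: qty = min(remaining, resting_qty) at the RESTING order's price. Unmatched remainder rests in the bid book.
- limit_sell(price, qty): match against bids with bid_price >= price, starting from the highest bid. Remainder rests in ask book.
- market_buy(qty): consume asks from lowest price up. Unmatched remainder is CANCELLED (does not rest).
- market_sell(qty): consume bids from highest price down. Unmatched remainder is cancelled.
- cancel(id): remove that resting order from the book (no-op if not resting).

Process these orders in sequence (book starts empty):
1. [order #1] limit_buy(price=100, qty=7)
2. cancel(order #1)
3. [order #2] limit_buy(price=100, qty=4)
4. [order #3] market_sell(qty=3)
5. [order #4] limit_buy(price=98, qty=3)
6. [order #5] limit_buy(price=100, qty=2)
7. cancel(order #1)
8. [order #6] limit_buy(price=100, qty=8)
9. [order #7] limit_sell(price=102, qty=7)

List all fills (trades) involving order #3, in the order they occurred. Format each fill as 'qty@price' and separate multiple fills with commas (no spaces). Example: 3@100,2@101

After op 1 [order #1] limit_buy(price=100, qty=7): fills=none; bids=[#1:7@100] asks=[-]
After op 2 cancel(order #1): fills=none; bids=[-] asks=[-]
After op 3 [order #2] limit_buy(price=100, qty=4): fills=none; bids=[#2:4@100] asks=[-]
After op 4 [order #3] market_sell(qty=3): fills=#2x#3:3@100; bids=[#2:1@100] asks=[-]
After op 5 [order #4] limit_buy(price=98, qty=3): fills=none; bids=[#2:1@100 #4:3@98] asks=[-]
After op 6 [order #5] limit_buy(price=100, qty=2): fills=none; bids=[#2:1@100 #5:2@100 #4:3@98] asks=[-]
After op 7 cancel(order #1): fills=none; bids=[#2:1@100 #5:2@100 #4:3@98] asks=[-]
After op 8 [order #6] limit_buy(price=100, qty=8): fills=none; bids=[#2:1@100 #5:2@100 #6:8@100 #4:3@98] asks=[-]
After op 9 [order #7] limit_sell(price=102, qty=7): fills=none; bids=[#2:1@100 #5:2@100 #6:8@100 #4:3@98] asks=[#7:7@102]

Answer: 3@100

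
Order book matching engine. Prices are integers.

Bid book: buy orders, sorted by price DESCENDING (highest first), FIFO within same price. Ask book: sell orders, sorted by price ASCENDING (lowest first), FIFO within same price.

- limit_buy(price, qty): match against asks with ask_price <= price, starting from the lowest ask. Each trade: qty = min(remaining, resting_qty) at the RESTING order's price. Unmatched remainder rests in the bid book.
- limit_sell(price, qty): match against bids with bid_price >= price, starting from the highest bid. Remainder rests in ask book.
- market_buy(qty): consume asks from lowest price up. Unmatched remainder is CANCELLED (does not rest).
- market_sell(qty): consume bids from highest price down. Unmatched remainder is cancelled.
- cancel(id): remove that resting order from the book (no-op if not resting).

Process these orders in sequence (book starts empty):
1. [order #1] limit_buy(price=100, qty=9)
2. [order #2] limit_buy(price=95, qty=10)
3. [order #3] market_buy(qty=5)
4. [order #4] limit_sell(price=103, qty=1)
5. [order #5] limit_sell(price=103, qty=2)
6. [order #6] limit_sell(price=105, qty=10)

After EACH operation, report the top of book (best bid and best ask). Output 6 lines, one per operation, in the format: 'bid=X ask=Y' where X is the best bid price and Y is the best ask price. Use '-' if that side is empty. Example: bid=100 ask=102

After op 1 [order #1] limit_buy(price=100, qty=9): fills=none; bids=[#1:9@100] asks=[-]
After op 2 [order #2] limit_buy(price=95, qty=10): fills=none; bids=[#1:9@100 #2:10@95] asks=[-]
After op 3 [order #3] market_buy(qty=5): fills=none; bids=[#1:9@100 #2:10@95] asks=[-]
After op 4 [order #4] limit_sell(price=103, qty=1): fills=none; bids=[#1:9@100 #2:10@95] asks=[#4:1@103]
After op 5 [order #5] limit_sell(price=103, qty=2): fills=none; bids=[#1:9@100 #2:10@95] asks=[#4:1@103 #5:2@103]
After op 6 [order #6] limit_sell(price=105, qty=10): fills=none; bids=[#1:9@100 #2:10@95] asks=[#4:1@103 #5:2@103 #6:10@105]

Answer: bid=100 ask=-
bid=100 ask=-
bid=100 ask=-
bid=100 ask=103
bid=100 ask=103
bid=100 ask=103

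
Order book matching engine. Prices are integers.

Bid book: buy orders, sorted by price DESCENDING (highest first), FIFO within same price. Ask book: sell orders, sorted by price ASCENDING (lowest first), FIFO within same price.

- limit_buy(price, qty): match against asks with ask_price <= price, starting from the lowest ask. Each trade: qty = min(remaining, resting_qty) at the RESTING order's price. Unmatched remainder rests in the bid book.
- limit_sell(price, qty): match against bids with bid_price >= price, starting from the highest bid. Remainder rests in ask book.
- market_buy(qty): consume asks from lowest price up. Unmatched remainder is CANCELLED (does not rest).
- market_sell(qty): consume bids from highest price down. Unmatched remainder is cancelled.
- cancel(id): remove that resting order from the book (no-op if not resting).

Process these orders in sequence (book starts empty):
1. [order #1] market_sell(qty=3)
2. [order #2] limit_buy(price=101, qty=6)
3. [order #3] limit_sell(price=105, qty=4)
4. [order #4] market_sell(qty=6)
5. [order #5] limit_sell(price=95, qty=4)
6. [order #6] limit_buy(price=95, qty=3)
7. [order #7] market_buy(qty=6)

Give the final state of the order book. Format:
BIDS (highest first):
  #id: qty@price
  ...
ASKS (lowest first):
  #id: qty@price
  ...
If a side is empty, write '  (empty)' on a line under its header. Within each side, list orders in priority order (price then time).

Answer: BIDS (highest first):
  (empty)
ASKS (lowest first):
  (empty)

Derivation:
After op 1 [order #1] market_sell(qty=3): fills=none; bids=[-] asks=[-]
After op 2 [order #2] limit_buy(price=101, qty=6): fills=none; bids=[#2:6@101] asks=[-]
After op 3 [order #3] limit_sell(price=105, qty=4): fills=none; bids=[#2:6@101] asks=[#3:4@105]
After op 4 [order #4] market_sell(qty=6): fills=#2x#4:6@101; bids=[-] asks=[#3:4@105]
After op 5 [order #5] limit_sell(price=95, qty=4): fills=none; bids=[-] asks=[#5:4@95 #3:4@105]
After op 6 [order #6] limit_buy(price=95, qty=3): fills=#6x#5:3@95; bids=[-] asks=[#5:1@95 #3:4@105]
After op 7 [order #7] market_buy(qty=6): fills=#7x#5:1@95 #7x#3:4@105; bids=[-] asks=[-]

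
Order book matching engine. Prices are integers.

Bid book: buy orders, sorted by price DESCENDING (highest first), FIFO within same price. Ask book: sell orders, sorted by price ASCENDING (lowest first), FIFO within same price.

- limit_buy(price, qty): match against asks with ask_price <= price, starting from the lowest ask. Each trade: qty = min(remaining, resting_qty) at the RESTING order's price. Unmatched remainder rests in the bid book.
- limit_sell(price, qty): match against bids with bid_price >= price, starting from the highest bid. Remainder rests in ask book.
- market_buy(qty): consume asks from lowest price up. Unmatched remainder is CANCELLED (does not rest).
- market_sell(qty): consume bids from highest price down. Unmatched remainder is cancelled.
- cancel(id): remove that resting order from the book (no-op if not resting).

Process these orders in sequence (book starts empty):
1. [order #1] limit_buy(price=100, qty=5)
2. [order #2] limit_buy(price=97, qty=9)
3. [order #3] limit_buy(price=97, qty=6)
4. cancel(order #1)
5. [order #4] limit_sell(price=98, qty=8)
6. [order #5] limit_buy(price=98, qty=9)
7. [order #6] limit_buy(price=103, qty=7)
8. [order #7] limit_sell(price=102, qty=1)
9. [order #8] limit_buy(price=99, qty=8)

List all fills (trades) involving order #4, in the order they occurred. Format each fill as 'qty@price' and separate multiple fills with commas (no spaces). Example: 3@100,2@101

Answer: 8@98

Derivation:
After op 1 [order #1] limit_buy(price=100, qty=5): fills=none; bids=[#1:5@100] asks=[-]
After op 2 [order #2] limit_buy(price=97, qty=9): fills=none; bids=[#1:5@100 #2:9@97] asks=[-]
After op 3 [order #3] limit_buy(price=97, qty=6): fills=none; bids=[#1:5@100 #2:9@97 #3:6@97] asks=[-]
After op 4 cancel(order #1): fills=none; bids=[#2:9@97 #3:6@97] asks=[-]
After op 5 [order #4] limit_sell(price=98, qty=8): fills=none; bids=[#2:9@97 #3:6@97] asks=[#4:8@98]
After op 6 [order #5] limit_buy(price=98, qty=9): fills=#5x#4:8@98; bids=[#5:1@98 #2:9@97 #3:6@97] asks=[-]
After op 7 [order #6] limit_buy(price=103, qty=7): fills=none; bids=[#6:7@103 #5:1@98 #2:9@97 #3:6@97] asks=[-]
After op 8 [order #7] limit_sell(price=102, qty=1): fills=#6x#7:1@103; bids=[#6:6@103 #5:1@98 #2:9@97 #3:6@97] asks=[-]
After op 9 [order #8] limit_buy(price=99, qty=8): fills=none; bids=[#6:6@103 #8:8@99 #5:1@98 #2:9@97 #3:6@97] asks=[-]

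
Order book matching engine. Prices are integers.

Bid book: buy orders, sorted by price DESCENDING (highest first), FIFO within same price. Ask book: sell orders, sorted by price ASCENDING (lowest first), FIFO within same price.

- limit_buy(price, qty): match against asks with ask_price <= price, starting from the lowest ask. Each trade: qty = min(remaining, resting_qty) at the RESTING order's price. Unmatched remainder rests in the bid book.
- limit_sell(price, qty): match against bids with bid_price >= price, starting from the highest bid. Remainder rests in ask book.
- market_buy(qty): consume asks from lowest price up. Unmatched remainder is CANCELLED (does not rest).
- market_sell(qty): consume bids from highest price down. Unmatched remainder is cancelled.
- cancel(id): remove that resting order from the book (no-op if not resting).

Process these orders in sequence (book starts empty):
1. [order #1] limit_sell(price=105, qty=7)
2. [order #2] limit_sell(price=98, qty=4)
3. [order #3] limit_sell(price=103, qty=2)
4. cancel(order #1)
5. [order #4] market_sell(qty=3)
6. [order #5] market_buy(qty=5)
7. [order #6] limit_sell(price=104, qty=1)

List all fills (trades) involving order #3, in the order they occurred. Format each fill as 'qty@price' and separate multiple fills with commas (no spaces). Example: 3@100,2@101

Answer: 1@103

Derivation:
After op 1 [order #1] limit_sell(price=105, qty=7): fills=none; bids=[-] asks=[#1:7@105]
After op 2 [order #2] limit_sell(price=98, qty=4): fills=none; bids=[-] asks=[#2:4@98 #1:7@105]
After op 3 [order #3] limit_sell(price=103, qty=2): fills=none; bids=[-] asks=[#2:4@98 #3:2@103 #1:7@105]
After op 4 cancel(order #1): fills=none; bids=[-] asks=[#2:4@98 #3:2@103]
After op 5 [order #4] market_sell(qty=3): fills=none; bids=[-] asks=[#2:4@98 #3:2@103]
After op 6 [order #5] market_buy(qty=5): fills=#5x#2:4@98 #5x#3:1@103; bids=[-] asks=[#3:1@103]
After op 7 [order #6] limit_sell(price=104, qty=1): fills=none; bids=[-] asks=[#3:1@103 #6:1@104]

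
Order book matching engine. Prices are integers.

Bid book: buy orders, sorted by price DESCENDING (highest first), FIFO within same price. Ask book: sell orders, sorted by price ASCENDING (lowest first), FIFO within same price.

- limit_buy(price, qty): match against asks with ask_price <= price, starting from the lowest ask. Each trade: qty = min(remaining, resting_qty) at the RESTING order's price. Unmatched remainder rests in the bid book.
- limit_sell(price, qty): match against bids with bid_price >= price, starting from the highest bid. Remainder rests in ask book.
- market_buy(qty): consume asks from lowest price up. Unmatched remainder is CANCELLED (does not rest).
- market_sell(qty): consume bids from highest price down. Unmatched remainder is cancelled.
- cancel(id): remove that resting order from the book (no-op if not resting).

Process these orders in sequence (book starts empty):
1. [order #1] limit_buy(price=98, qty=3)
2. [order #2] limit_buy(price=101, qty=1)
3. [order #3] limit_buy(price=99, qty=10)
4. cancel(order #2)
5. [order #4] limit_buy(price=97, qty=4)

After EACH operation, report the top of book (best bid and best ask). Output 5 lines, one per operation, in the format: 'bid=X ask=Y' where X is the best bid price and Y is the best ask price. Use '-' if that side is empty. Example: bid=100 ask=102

After op 1 [order #1] limit_buy(price=98, qty=3): fills=none; bids=[#1:3@98] asks=[-]
After op 2 [order #2] limit_buy(price=101, qty=1): fills=none; bids=[#2:1@101 #1:3@98] asks=[-]
After op 3 [order #3] limit_buy(price=99, qty=10): fills=none; bids=[#2:1@101 #3:10@99 #1:3@98] asks=[-]
After op 4 cancel(order #2): fills=none; bids=[#3:10@99 #1:3@98] asks=[-]
After op 5 [order #4] limit_buy(price=97, qty=4): fills=none; bids=[#3:10@99 #1:3@98 #4:4@97] asks=[-]

Answer: bid=98 ask=-
bid=101 ask=-
bid=101 ask=-
bid=99 ask=-
bid=99 ask=-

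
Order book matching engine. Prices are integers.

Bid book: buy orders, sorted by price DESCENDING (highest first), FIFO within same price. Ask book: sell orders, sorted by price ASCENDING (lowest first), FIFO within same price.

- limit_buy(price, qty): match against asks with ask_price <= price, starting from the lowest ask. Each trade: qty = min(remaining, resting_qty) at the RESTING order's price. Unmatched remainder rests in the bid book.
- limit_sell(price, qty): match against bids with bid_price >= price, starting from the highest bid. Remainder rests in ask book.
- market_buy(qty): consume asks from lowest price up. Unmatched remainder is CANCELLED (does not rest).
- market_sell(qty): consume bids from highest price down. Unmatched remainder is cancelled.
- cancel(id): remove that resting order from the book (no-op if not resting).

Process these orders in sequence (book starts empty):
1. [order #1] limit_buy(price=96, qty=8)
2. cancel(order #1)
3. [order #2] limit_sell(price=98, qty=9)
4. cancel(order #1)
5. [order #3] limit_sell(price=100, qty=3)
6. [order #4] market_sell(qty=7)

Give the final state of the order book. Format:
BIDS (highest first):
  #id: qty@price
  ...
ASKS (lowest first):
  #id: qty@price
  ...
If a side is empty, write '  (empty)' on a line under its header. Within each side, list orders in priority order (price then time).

Answer: BIDS (highest first):
  (empty)
ASKS (lowest first):
  #2: 9@98
  #3: 3@100

Derivation:
After op 1 [order #1] limit_buy(price=96, qty=8): fills=none; bids=[#1:8@96] asks=[-]
After op 2 cancel(order #1): fills=none; bids=[-] asks=[-]
After op 3 [order #2] limit_sell(price=98, qty=9): fills=none; bids=[-] asks=[#2:9@98]
After op 4 cancel(order #1): fills=none; bids=[-] asks=[#2:9@98]
After op 5 [order #3] limit_sell(price=100, qty=3): fills=none; bids=[-] asks=[#2:9@98 #3:3@100]
After op 6 [order #4] market_sell(qty=7): fills=none; bids=[-] asks=[#2:9@98 #3:3@100]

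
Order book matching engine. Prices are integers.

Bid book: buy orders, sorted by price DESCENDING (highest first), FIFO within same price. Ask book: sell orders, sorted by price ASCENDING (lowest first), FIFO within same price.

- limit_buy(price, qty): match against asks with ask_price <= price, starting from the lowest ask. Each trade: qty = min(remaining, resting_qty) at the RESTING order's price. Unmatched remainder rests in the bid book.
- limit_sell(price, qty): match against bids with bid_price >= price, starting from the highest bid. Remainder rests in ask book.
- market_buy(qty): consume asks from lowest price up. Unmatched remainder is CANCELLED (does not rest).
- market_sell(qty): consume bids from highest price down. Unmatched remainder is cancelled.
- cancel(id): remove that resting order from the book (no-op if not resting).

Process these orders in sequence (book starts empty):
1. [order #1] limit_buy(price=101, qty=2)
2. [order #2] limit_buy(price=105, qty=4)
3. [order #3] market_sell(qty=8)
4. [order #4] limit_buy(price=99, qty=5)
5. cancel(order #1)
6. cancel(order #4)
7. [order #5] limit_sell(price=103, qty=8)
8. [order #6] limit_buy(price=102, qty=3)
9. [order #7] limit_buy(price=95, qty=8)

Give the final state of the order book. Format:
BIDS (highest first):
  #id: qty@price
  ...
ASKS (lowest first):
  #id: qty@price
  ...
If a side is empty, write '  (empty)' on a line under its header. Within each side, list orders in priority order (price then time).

After op 1 [order #1] limit_buy(price=101, qty=2): fills=none; bids=[#1:2@101] asks=[-]
After op 2 [order #2] limit_buy(price=105, qty=4): fills=none; bids=[#2:4@105 #1:2@101] asks=[-]
After op 3 [order #3] market_sell(qty=8): fills=#2x#3:4@105 #1x#3:2@101; bids=[-] asks=[-]
After op 4 [order #4] limit_buy(price=99, qty=5): fills=none; bids=[#4:5@99] asks=[-]
After op 5 cancel(order #1): fills=none; bids=[#4:5@99] asks=[-]
After op 6 cancel(order #4): fills=none; bids=[-] asks=[-]
After op 7 [order #5] limit_sell(price=103, qty=8): fills=none; bids=[-] asks=[#5:8@103]
After op 8 [order #6] limit_buy(price=102, qty=3): fills=none; bids=[#6:3@102] asks=[#5:8@103]
After op 9 [order #7] limit_buy(price=95, qty=8): fills=none; bids=[#6:3@102 #7:8@95] asks=[#5:8@103]

Answer: BIDS (highest first):
  #6: 3@102
  #7: 8@95
ASKS (lowest first):
  #5: 8@103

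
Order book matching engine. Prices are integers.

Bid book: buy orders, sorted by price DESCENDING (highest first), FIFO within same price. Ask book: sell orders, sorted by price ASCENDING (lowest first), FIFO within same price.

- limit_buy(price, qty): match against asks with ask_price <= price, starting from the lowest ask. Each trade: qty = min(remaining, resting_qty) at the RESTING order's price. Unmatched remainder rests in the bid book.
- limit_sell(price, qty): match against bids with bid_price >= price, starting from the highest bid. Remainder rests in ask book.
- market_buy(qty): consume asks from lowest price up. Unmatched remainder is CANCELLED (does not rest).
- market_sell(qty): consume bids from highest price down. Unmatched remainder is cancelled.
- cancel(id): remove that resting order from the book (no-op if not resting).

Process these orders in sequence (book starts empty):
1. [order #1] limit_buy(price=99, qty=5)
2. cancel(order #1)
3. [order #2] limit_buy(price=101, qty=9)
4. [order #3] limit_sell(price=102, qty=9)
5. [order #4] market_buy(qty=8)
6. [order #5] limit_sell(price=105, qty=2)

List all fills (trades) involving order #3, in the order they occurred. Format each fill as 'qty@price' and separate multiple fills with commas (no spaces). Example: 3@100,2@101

After op 1 [order #1] limit_buy(price=99, qty=5): fills=none; bids=[#1:5@99] asks=[-]
After op 2 cancel(order #1): fills=none; bids=[-] asks=[-]
After op 3 [order #2] limit_buy(price=101, qty=9): fills=none; bids=[#2:9@101] asks=[-]
After op 4 [order #3] limit_sell(price=102, qty=9): fills=none; bids=[#2:9@101] asks=[#3:9@102]
After op 5 [order #4] market_buy(qty=8): fills=#4x#3:8@102; bids=[#2:9@101] asks=[#3:1@102]
After op 6 [order #5] limit_sell(price=105, qty=2): fills=none; bids=[#2:9@101] asks=[#3:1@102 #5:2@105]

Answer: 8@102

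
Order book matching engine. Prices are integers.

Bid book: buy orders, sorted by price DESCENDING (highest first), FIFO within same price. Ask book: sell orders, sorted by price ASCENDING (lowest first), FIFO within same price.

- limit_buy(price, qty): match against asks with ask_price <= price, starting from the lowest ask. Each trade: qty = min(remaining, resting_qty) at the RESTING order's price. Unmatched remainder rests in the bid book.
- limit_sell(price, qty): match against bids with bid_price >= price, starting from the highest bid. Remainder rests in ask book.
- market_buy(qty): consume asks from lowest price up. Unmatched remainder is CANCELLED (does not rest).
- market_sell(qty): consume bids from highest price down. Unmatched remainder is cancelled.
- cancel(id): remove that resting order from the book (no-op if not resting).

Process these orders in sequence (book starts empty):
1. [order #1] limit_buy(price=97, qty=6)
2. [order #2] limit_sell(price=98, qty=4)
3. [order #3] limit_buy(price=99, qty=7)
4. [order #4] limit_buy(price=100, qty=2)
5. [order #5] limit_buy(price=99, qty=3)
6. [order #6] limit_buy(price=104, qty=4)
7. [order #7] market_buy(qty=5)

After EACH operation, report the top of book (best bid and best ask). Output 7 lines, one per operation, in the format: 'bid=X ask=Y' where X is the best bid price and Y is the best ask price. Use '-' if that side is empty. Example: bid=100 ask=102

Answer: bid=97 ask=-
bid=97 ask=98
bid=99 ask=-
bid=100 ask=-
bid=100 ask=-
bid=104 ask=-
bid=104 ask=-

Derivation:
After op 1 [order #1] limit_buy(price=97, qty=6): fills=none; bids=[#1:6@97] asks=[-]
After op 2 [order #2] limit_sell(price=98, qty=4): fills=none; bids=[#1:6@97] asks=[#2:4@98]
After op 3 [order #3] limit_buy(price=99, qty=7): fills=#3x#2:4@98; bids=[#3:3@99 #1:6@97] asks=[-]
After op 4 [order #4] limit_buy(price=100, qty=2): fills=none; bids=[#4:2@100 #3:3@99 #1:6@97] asks=[-]
After op 5 [order #5] limit_buy(price=99, qty=3): fills=none; bids=[#4:2@100 #3:3@99 #5:3@99 #1:6@97] asks=[-]
After op 6 [order #6] limit_buy(price=104, qty=4): fills=none; bids=[#6:4@104 #4:2@100 #3:3@99 #5:3@99 #1:6@97] asks=[-]
After op 7 [order #7] market_buy(qty=5): fills=none; bids=[#6:4@104 #4:2@100 #3:3@99 #5:3@99 #1:6@97] asks=[-]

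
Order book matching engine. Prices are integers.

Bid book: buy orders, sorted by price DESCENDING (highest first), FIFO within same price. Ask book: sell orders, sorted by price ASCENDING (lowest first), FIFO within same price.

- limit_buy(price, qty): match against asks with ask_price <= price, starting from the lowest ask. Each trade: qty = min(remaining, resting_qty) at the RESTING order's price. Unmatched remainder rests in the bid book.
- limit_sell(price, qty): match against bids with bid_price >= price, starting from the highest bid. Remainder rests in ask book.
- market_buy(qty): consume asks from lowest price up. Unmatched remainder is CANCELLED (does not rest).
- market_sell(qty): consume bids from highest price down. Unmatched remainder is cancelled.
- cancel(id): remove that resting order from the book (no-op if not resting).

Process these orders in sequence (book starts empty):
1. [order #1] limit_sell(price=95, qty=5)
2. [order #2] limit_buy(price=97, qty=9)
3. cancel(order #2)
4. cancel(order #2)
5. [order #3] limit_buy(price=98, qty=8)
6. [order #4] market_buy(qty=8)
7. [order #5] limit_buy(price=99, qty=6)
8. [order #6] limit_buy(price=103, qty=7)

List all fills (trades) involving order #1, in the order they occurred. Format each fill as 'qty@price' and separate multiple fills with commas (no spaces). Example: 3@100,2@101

Answer: 5@95

Derivation:
After op 1 [order #1] limit_sell(price=95, qty=5): fills=none; bids=[-] asks=[#1:5@95]
After op 2 [order #2] limit_buy(price=97, qty=9): fills=#2x#1:5@95; bids=[#2:4@97] asks=[-]
After op 3 cancel(order #2): fills=none; bids=[-] asks=[-]
After op 4 cancel(order #2): fills=none; bids=[-] asks=[-]
After op 5 [order #3] limit_buy(price=98, qty=8): fills=none; bids=[#3:8@98] asks=[-]
After op 6 [order #4] market_buy(qty=8): fills=none; bids=[#3:8@98] asks=[-]
After op 7 [order #5] limit_buy(price=99, qty=6): fills=none; bids=[#5:6@99 #3:8@98] asks=[-]
After op 8 [order #6] limit_buy(price=103, qty=7): fills=none; bids=[#6:7@103 #5:6@99 #3:8@98] asks=[-]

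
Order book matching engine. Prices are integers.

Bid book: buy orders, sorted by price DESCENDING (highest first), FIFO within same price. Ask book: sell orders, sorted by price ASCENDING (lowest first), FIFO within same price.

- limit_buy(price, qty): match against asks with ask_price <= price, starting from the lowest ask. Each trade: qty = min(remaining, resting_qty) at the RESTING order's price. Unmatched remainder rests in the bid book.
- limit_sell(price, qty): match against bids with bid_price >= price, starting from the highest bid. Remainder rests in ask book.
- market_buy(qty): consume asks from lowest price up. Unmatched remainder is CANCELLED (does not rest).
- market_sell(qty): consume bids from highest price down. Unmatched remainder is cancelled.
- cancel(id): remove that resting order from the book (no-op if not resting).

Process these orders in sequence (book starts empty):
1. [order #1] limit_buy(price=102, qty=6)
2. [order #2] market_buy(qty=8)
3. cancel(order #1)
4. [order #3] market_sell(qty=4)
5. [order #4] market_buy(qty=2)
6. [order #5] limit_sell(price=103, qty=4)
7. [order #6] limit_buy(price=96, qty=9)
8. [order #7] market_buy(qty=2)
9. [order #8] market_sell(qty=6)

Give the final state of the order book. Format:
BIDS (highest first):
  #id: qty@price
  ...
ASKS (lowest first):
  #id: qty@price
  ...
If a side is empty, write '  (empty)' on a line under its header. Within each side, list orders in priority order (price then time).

Answer: BIDS (highest first):
  #6: 3@96
ASKS (lowest first):
  #5: 2@103

Derivation:
After op 1 [order #1] limit_buy(price=102, qty=6): fills=none; bids=[#1:6@102] asks=[-]
After op 2 [order #2] market_buy(qty=8): fills=none; bids=[#1:6@102] asks=[-]
After op 3 cancel(order #1): fills=none; bids=[-] asks=[-]
After op 4 [order #3] market_sell(qty=4): fills=none; bids=[-] asks=[-]
After op 5 [order #4] market_buy(qty=2): fills=none; bids=[-] asks=[-]
After op 6 [order #5] limit_sell(price=103, qty=4): fills=none; bids=[-] asks=[#5:4@103]
After op 7 [order #6] limit_buy(price=96, qty=9): fills=none; bids=[#6:9@96] asks=[#5:4@103]
After op 8 [order #7] market_buy(qty=2): fills=#7x#5:2@103; bids=[#6:9@96] asks=[#5:2@103]
After op 9 [order #8] market_sell(qty=6): fills=#6x#8:6@96; bids=[#6:3@96] asks=[#5:2@103]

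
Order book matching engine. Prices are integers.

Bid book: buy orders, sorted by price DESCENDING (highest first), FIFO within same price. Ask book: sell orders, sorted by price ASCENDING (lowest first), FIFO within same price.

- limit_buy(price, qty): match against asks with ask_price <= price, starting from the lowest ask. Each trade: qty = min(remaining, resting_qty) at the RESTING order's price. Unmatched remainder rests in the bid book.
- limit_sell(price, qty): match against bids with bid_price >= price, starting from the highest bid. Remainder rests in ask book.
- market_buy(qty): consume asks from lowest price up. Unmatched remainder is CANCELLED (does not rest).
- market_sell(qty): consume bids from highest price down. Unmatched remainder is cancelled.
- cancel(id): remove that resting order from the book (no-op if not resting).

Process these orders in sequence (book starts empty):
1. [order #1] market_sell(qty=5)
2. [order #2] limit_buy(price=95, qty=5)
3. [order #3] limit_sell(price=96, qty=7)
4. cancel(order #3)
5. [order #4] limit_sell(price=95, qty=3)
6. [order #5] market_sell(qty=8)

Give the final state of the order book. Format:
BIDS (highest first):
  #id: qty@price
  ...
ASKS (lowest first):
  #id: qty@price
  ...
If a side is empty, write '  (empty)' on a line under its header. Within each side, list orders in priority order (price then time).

After op 1 [order #1] market_sell(qty=5): fills=none; bids=[-] asks=[-]
After op 2 [order #2] limit_buy(price=95, qty=5): fills=none; bids=[#2:5@95] asks=[-]
After op 3 [order #3] limit_sell(price=96, qty=7): fills=none; bids=[#2:5@95] asks=[#3:7@96]
After op 4 cancel(order #3): fills=none; bids=[#2:5@95] asks=[-]
After op 5 [order #4] limit_sell(price=95, qty=3): fills=#2x#4:3@95; bids=[#2:2@95] asks=[-]
After op 6 [order #5] market_sell(qty=8): fills=#2x#5:2@95; bids=[-] asks=[-]

Answer: BIDS (highest first):
  (empty)
ASKS (lowest first):
  (empty)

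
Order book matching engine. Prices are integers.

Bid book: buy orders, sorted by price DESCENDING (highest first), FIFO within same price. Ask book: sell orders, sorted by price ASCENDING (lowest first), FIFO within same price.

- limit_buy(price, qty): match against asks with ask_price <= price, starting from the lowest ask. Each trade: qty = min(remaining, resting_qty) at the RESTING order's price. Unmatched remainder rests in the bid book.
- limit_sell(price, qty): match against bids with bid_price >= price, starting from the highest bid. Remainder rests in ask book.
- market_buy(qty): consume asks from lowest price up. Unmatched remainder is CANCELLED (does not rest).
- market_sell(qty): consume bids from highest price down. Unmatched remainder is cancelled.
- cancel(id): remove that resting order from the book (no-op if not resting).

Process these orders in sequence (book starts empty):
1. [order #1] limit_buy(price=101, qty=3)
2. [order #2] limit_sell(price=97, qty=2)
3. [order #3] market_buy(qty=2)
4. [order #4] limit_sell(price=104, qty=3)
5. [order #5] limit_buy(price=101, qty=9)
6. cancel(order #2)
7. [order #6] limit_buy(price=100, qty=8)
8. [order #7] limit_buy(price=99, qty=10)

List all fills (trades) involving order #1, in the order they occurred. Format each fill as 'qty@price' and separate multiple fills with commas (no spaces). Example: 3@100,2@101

Answer: 2@101

Derivation:
After op 1 [order #1] limit_buy(price=101, qty=3): fills=none; bids=[#1:3@101] asks=[-]
After op 2 [order #2] limit_sell(price=97, qty=2): fills=#1x#2:2@101; bids=[#1:1@101] asks=[-]
After op 3 [order #3] market_buy(qty=2): fills=none; bids=[#1:1@101] asks=[-]
After op 4 [order #4] limit_sell(price=104, qty=3): fills=none; bids=[#1:1@101] asks=[#4:3@104]
After op 5 [order #5] limit_buy(price=101, qty=9): fills=none; bids=[#1:1@101 #5:9@101] asks=[#4:3@104]
After op 6 cancel(order #2): fills=none; bids=[#1:1@101 #5:9@101] asks=[#4:3@104]
After op 7 [order #6] limit_buy(price=100, qty=8): fills=none; bids=[#1:1@101 #5:9@101 #6:8@100] asks=[#4:3@104]
After op 8 [order #7] limit_buy(price=99, qty=10): fills=none; bids=[#1:1@101 #5:9@101 #6:8@100 #7:10@99] asks=[#4:3@104]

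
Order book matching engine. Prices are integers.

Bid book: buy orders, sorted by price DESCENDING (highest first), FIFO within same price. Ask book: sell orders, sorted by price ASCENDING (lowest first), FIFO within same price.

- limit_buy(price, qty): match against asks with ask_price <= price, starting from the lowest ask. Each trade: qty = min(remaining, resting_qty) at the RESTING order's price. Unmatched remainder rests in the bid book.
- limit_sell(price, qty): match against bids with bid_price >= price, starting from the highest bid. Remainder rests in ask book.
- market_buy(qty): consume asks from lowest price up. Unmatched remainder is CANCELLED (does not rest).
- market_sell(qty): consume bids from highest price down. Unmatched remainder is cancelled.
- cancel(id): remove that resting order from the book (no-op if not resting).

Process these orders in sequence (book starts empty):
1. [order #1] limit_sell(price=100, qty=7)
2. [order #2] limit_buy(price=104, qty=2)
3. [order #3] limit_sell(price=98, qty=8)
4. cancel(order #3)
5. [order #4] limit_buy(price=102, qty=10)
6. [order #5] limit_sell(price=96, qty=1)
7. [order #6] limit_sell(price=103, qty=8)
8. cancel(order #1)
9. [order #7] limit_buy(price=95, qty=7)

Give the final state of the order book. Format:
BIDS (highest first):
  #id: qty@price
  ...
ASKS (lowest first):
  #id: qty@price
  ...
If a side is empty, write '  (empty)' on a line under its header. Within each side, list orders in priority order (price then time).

After op 1 [order #1] limit_sell(price=100, qty=7): fills=none; bids=[-] asks=[#1:7@100]
After op 2 [order #2] limit_buy(price=104, qty=2): fills=#2x#1:2@100; bids=[-] asks=[#1:5@100]
After op 3 [order #3] limit_sell(price=98, qty=8): fills=none; bids=[-] asks=[#3:8@98 #1:5@100]
After op 4 cancel(order #3): fills=none; bids=[-] asks=[#1:5@100]
After op 5 [order #4] limit_buy(price=102, qty=10): fills=#4x#1:5@100; bids=[#4:5@102] asks=[-]
After op 6 [order #5] limit_sell(price=96, qty=1): fills=#4x#5:1@102; bids=[#4:4@102] asks=[-]
After op 7 [order #6] limit_sell(price=103, qty=8): fills=none; bids=[#4:4@102] asks=[#6:8@103]
After op 8 cancel(order #1): fills=none; bids=[#4:4@102] asks=[#6:8@103]
After op 9 [order #7] limit_buy(price=95, qty=7): fills=none; bids=[#4:4@102 #7:7@95] asks=[#6:8@103]

Answer: BIDS (highest first):
  #4: 4@102
  #7: 7@95
ASKS (lowest first):
  #6: 8@103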